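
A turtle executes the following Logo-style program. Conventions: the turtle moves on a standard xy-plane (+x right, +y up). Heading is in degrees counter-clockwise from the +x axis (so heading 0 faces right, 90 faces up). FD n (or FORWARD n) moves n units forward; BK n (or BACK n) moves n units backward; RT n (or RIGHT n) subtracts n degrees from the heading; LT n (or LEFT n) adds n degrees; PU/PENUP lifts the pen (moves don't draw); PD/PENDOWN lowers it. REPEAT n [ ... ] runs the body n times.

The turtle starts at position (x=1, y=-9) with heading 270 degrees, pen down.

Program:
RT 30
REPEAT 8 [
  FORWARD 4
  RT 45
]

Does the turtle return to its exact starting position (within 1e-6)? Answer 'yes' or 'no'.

Answer: yes

Derivation:
Executing turtle program step by step:
Start: pos=(1,-9), heading=270, pen down
RT 30: heading 270 -> 240
REPEAT 8 [
  -- iteration 1/8 --
  FD 4: (1,-9) -> (-1,-12.464) [heading=240, draw]
  RT 45: heading 240 -> 195
  -- iteration 2/8 --
  FD 4: (-1,-12.464) -> (-4.864,-13.499) [heading=195, draw]
  RT 45: heading 195 -> 150
  -- iteration 3/8 --
  FD 4: (-4.864,-13.499) -> (-8.328,-11.499) [heading=150, draw]
  RT 45: heading 150 -> 105
  -- iteration 4/8 --
  FD 4: (-8.328,-11.499) -> (-9.363,-7.636) [heading=105, draw]
  RT 45: heading 105 -> 60
  -- iteration 5/8 --
  FD 4: (-9.363,-7.636) -> (-7.363,-4.172) [heading=60, draw]
  RT 45: heading 60 -> 15
  -- iteration 6/8 --
  FD 4: (-7.363,-4.172) -> (-3.499,-3.136) [heading=15, draw]
  RT 45: heading 15 -> 330
  -- iteration 7/8 --
  FD 4: (-3.499,-3.136) -> (-0.035,-5.136) [heading=330, draw]
  RT 45: heading 330 -> 285
  -- iteration 8/8 --
  FD 4: (-0.035,-5.136) -> (1,-9) [heading=285, draw]
  RT 45: heading 285 -> 240
]
Final: pos=(1,-9), heading=240, 8 segment(s) drawn

Start position: (1, -9)
Final position: (1, -9)
Distance = 0; < 1e-6 -> CLOSED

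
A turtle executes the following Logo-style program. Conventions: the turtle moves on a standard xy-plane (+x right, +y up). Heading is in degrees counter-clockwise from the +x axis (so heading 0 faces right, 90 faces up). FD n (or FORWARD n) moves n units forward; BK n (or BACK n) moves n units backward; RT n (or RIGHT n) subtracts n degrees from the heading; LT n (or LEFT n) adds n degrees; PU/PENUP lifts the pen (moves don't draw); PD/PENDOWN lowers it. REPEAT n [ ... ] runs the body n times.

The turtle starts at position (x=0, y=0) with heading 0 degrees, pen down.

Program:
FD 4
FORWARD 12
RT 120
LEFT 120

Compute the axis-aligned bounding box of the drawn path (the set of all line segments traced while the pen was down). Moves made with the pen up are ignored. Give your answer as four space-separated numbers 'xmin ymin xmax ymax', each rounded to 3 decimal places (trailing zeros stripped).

Executing turtle program step by step:
Start: pos=(0,0), heading=0, pen down
FD 4: (0,0) -> (4,0) [heading=0, draw]
FD 12: (4,0) -> (16,0) [heading=0, draw]
RT 120: heading 0 -> 240
LT 120: heading 240 -> 0
Final: pos=(16,0), heading=0, 2 segment(s) drawn

Segment endpoints: x in {0, 4, 16}, y in {0}
xmin=0, ymin=0, xmax=16, ymax=0

Answer: 0 0 16 0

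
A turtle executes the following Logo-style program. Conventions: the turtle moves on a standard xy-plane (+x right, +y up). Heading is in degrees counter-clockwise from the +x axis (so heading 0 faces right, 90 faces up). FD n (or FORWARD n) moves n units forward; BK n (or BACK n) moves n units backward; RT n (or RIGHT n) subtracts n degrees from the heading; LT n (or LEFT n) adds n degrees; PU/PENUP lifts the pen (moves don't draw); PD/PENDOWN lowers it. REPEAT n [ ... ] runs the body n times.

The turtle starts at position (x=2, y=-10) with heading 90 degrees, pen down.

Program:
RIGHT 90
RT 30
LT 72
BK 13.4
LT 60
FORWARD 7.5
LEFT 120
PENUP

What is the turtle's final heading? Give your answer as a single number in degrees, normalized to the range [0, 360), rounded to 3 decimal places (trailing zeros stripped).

Answer: 222

Derivation:
Executing turtle program step by step:
Start: pos=(2,-10), heading=90, pen down
RT 90: heading 90 -> 0
RT 30: heading 0 -> 330
LT 72: heading 330 -> 42
BK 13.4: (2,-10) -> (-7.958,-18.966) [heading=42, draw]
LT 60: heading 42 -> 102
FD 7.5: (-7.958,-18.966) -> (-9.517,-11.63) [heading=102, draw]
LT 120: heading 102 -> 222
PU: pen up
Final: pos=(-9.517,-11.63), heading=222, 2 segment(s) drawn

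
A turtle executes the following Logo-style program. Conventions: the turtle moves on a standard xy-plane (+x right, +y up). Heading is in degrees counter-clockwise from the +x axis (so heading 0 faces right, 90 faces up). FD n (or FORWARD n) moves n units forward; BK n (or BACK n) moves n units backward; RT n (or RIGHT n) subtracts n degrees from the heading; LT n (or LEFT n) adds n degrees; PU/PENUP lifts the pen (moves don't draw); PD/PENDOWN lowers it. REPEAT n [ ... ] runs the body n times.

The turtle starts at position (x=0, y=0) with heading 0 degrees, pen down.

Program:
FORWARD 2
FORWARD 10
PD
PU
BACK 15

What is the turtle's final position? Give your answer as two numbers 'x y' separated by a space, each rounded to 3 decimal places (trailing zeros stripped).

Answer: -3 0

Derivation:
Executing turtle program step by step:
Start: pos=(0,0), heading=0, pen down
FD 2: (0,0) -> (2,0) [heading=0, draw]
FD 10: (2,0) -> (12,0) [heading=0, draw]
PD: pen down
PU: pen up
BK 15: (12,0) -> (-3,0) [heading=0, move]
Final: pos=(-3,0), heading=0, 2 segment(s) drawn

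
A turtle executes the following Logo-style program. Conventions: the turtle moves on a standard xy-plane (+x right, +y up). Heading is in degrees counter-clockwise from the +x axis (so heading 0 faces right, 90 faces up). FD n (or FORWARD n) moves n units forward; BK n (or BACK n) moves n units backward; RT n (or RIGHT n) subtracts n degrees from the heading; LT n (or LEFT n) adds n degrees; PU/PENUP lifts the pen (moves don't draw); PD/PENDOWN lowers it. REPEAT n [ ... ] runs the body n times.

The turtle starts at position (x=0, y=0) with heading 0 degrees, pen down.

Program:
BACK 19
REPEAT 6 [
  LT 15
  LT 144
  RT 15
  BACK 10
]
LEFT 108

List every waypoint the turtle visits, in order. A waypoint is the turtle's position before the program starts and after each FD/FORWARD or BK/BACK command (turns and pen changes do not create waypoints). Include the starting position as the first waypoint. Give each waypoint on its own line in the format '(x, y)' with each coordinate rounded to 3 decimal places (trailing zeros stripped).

Executing turtle program step by step:
Start: pos=(0,0), heading=0, pen down
BK 19: (0,0) -> (-19,0) [heading=0, draw]
REPEAT 6 [
  -- iteration 1/6 --
  LT 15: heading 0 -> 15
  LT 144: heading 15 -> 159
  RT 15: heading 159 -> 144
  BK 10: (-19,0) -> (-10.91,-5.878) [heading=144, draw]
  -- iteration 2/6 --
  LT 15: heading 144 -> 159
  LT 144: heading 159 -> 303
  RT 15: heading 303 -> 288
  BK 10: (-10.91,-5.878) -> (-14,3.633) [heading=288, draw]
  -- iteration 3/6 --
  LT 15: heading 288 -> 303
  LT 144: heading 303 -> 87
  RT 15: heading 87 -> 72
  BK 10: (-14,3.633) -> (-17.09,-5.878) [heading=72, draw]
  -- iteration 4/6 --
  LT 15: heading 72 -> 87
  LT 144: heading 87 -> 231
  RT 15: heading 231 -> 216
  BK 10: (-17.09,-5.878) -> (-9,0) [heading=216, draw]
  -- iteration 5/6 --
  LT 15: heading 216 -> 231
  LT 144: heading 231 -> 15
  RT 15: heading 15 -> 0
  BK 10: (-9,0) -> (-19,0) [heading=0, draw]
  -- iteration 6/6 --
  LT 15: heading 0 -> 15
  LT 144: heading 15 -> 159
  RT 15: heading 159 -> 144
  BK 10: (-19,0) -> (-10.91,-5.878) [heading=144, draw]
]
LT 108: heading 144 -> 252
Final: pos=(-10.91,-5.878), heading=252, 7 segment(s) drawn
Waypoints (8 total):
(0, 0)
(-19, 0)
(-10.91, -5.878)
(-14, 3.633)
(-17.09, -5.878)
(-9, 0)
(-19, 0)
(-10.91, -5.878)

Answer: (0, 0)
(-19, 0)
(-10.91, -5.878)
(-14, 3.633)
(-17.09, -5.878)
(-9, 0)
(-19, 0)
(-10.91, -5.878)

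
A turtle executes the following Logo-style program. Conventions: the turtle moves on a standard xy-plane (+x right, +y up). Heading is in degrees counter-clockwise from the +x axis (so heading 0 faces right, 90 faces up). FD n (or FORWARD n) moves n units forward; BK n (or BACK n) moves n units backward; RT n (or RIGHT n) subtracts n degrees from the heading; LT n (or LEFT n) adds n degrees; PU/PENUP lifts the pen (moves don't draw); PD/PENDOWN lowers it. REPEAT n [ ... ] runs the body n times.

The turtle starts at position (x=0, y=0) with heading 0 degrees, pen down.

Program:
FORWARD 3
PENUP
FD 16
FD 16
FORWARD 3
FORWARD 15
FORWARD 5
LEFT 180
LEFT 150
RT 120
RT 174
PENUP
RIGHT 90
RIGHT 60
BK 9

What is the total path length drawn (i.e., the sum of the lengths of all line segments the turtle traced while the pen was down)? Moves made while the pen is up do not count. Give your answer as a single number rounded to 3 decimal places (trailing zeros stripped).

Executing turtle program step by step:
Start: pos=(0,0), heading=0, pen down
FD 3: (0,0) -> (3,0) [heading=0, draw]
PU: pen up
FD 16: (3,0) -> (19,0) [heading=0, move]
FD 16: (19,0) -> (35,0) [heading=0, move]
FD 3: (35,0) -> (38,0) [heading=0, move]
FD 15: (38,0) -> (53,0) [heading=0, move]
FD 5: (53,0) -> (58,0) [heading=0, move]
LT 180: heading 0 -> 180
LT 150: heading 180 -> 330
RT 120: heading 330 -> 210
RT 174: heading 210 -> 36
PU: pen up
RT 90: heading 36 -> 306
RT 60: heading 306 -> 246
BK 9: (58,0) -> (61.661,8.222) [heading=246, move]
Final: pos=(61.661,8.222), heading=246, 1 segment(s) drawn

Segment lengths:
  seg 1: (0,0) -> (3,0), length = 3
Total = 3

Answer: 3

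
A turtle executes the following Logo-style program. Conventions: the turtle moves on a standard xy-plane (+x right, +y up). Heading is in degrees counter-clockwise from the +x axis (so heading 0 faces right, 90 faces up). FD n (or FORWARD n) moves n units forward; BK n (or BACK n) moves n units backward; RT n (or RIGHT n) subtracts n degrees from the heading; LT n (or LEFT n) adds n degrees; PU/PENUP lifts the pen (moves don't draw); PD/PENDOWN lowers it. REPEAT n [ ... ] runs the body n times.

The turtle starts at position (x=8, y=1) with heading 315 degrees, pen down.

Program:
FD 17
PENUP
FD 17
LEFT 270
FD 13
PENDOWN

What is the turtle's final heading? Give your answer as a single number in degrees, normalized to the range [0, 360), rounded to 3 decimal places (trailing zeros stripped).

Answer: 225

Derivation:
Executing turtle program step by step:
Start: pos=(8,1), heading=315, pen down
FD 17: (8,1) -> (20.021,-11.021) [heading=315, draw]
PU: pen up
FD 17: (20.021,-11.021) -> (32.042,-23.042) [heading=315, move]
LT 270: heading 315 -> 225
FD 13: (32.042,-23.042) -> (22.849,-32.234) [heading=225, move]
PD: pen down
Final: pos=(22.849,-32.234), heading=225, 1 segment(s) drawn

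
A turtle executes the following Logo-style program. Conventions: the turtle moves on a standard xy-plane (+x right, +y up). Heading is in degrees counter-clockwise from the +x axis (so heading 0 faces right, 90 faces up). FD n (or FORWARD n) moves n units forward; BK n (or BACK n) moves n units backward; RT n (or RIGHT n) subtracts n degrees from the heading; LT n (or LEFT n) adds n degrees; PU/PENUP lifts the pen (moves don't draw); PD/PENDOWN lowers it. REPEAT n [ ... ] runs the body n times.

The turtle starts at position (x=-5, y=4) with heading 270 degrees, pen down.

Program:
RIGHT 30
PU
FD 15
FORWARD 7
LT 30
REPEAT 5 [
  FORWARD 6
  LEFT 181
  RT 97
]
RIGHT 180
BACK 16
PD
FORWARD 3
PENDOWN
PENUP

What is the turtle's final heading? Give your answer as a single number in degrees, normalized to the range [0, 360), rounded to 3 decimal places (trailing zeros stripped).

Answer: 150

Derivation:
Executing turtle program step by step:
Start: pos=(-5,4), heading=270, pen down
RT 30: heading 270 -> 240
PU: pen up
FD 15: (-5,4) -> (-12.5,-8.99) [heading=240, move]
FD 7: (-12.5,-8.99) -> (-16,-15.053) [heading=240, move]
LT 30: heading 240 -> 270
REPEAT 5 [
  -- iteration 1/5 --
  FD 6: (-16,-15.053) -> (-16,-21.053) [heading=270, move]
  LT 181: heading 270 -> 91
  RT 97: heading 91 -> 354
  -- iteration 2/5 --
  FD 6: (-16,-21.053) -> (-10.033,-21.68) [heading=354, move]
  LT 181: heading 354 -> 175
  RT 97: heading 175 -> 78
  -- iteration 3/5 --
  FD 6: (-10.033,-21.68) -> (-8.785,-15.811) [heading=78, move]
  LT 181: heading 78 -> 259
  RT 97: heading 259 -> 162
  -- iteration 4/5 --
  FD 6: (-8.785,-15.811) -> (-14.492,-13.957) [heading=162, move]
  LT 181: heading 162 -> 343
  RT 97: heading 343 -> 246
  -- iteration 5/5 --
  FD 6: (-14.492,-13.957) -> (-16.932,-19.438) [heading=246, move]
  LT 181: heading 246 -> 67
  RT 97: heading 67 -> 330
]
RT 180: heading 330 -> 150
BK 16: (-16.932,-19.438) -> (-3.076,-27.438) [heading=150, move]
PD: pen down
FD 3: (-3.076,-27.438) -> (-5.674,-25.938) [heading=150, draw]
PD: pen down
PU: pen up
Final: pos=(-5.674,-25.938), heading=150, 1 segment(s) drawn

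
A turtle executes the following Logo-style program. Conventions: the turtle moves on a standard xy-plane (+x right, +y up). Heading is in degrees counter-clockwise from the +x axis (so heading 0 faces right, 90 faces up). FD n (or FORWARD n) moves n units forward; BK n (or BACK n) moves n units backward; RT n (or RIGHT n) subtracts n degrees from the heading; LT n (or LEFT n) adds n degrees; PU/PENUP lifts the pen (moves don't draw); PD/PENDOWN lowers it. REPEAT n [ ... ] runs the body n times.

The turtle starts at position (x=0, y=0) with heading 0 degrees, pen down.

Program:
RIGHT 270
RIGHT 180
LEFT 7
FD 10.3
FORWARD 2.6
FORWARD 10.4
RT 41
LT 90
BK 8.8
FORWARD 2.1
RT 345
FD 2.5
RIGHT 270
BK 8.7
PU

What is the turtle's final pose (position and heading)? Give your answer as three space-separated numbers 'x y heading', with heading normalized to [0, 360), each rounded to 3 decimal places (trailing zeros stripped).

Executing turtle program step by step:
Start: pos=(0,0), heading=0, pen down
RT 270: heading 0 -> 90
RT 180: heading 90 -> 270
LT 7: heading 270 -> 277
FD 10.3: (0,0) -> (1.255,-10.223) [heading=277, draw]
FD 2.6: (1.255,-10.223) -> (1.572,-12.804) [heading=277, draw]
FD 10.4: (1.572,-12.804) -> (2.84,-23.126) [heading=277, draw]
RT 41: heading 277 -> 236
LT 90: heading 236 -> 326
BK 8.8: (2.84,-23.126) -> (-4.456,-18.205) [heading=326, draw]
FD 2.1: (-4.456,-18.205) -> (-2.715,-19.38) [heading=326, draw]
RT 345: heading 326 -> 341
FD 2.5: (-2.715,-19.38) -> (-0.351,-20.194) [heading=341, draw]
RT 270: heading 341 -> 71
BK 8.7: (-0.351,-20.194) -> (-3.184,-28.42) [heading=71, draw]
PU: pen up
Final: pos=(-3.184,-28.42), heading=71, 7 segment(s) drawn

Answer: -3.184 -28.42 71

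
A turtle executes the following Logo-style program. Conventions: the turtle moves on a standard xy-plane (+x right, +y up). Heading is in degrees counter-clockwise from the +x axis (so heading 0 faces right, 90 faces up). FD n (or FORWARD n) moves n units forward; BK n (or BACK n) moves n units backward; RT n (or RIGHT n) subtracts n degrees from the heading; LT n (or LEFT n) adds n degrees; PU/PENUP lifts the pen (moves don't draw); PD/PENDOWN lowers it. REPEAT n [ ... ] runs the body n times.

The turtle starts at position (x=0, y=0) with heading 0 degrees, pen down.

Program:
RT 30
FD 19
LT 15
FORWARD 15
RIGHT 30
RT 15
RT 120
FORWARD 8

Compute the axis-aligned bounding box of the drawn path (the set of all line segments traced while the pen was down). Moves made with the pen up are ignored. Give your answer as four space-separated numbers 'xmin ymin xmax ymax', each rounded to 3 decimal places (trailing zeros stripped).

Answer: 0 -13.382 30.943 0

Derivation:
Executing turtle program step by step:
Start: pos=(0,0), heading=0, pen down
RT 30: heading 0 -> 330
FD 19: (0,0) -> (16.454,-9.5) [heading=330, draw]
LT 15: heading 330 -> 345
FD 15: (16.454,-9.5) -> (30.943,-13.382) [heading=345, draw]
RT 30: heading 345 -> 315
RT 15: heading 315 -> 300
RT 120: heading 300 -> 180
FD 8: (30.943,-13.382) -> (22.943,-13.382) [heading=180, draw]
Final: pos=(22.943,-13.382), heading=180, 3 segment(s) drawn

Segment endpoints: x in {0, 16.454, 22.943, 30.943}, y in {-13.382, -13.382, -9.5, 0}
xmin=0, ymin=-13.382, xmax=30.943, ymax=0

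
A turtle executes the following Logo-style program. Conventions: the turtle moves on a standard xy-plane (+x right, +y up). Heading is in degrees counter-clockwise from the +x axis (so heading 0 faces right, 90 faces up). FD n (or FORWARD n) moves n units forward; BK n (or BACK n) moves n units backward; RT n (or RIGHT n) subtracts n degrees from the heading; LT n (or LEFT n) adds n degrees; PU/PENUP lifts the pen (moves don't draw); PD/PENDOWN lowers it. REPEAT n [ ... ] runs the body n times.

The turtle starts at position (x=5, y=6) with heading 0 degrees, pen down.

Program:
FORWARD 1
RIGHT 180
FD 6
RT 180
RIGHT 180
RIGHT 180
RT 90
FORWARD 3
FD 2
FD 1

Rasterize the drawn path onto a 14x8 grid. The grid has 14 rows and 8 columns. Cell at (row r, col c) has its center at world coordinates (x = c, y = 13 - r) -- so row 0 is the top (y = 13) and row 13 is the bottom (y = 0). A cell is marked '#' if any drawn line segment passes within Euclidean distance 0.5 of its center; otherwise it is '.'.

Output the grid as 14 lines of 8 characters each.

Segment 0: (5,6) -> (6,6)
Segment 1: (6,6) -> (0,6)
Segment 2: (0,6) -> (0,3)
Segment 3: (0,3) -> (0,1)
Segment 4: (0,1) -> (0,-0)

Answer: ........
........
........
........
........
........
........
#######.
#.......
#.......
#.......
#.......
#.......
#.......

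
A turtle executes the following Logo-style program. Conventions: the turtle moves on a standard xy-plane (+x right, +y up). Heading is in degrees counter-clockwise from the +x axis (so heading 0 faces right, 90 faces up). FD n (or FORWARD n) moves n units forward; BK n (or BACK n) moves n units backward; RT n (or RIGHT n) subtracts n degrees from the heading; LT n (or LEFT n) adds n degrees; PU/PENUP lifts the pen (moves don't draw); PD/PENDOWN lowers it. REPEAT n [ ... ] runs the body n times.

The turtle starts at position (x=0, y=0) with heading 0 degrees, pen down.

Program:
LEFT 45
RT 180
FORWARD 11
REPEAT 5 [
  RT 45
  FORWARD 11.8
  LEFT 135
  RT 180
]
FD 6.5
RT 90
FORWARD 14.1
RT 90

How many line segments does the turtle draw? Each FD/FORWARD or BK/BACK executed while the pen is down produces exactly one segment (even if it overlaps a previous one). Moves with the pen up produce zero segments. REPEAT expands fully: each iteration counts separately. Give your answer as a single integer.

Answer: 8

Derivation:
Executing turtle program step by step:
Start: pos=(0,0), heading=0, pen down
LT 45: heading 0 -> 45
RT 180: heading 45 -> 225
FD 11: (0,0) -> (-7.778,-7.778) [heading=225, draw]
REPEAT 5 [
  -- iteration 1/5 --
  RT 45: heading 225 -> 180
  FD 11.8: (-7.778,-7.778) -> (-19.578,-7.778) [heading=180, draw]
  LT 135: heading 180 -> 315
  RT 180: heading 315 -> 135
  -- iteration 2/5 --
  RT 45: heading 135 -> 90
  FD 11.8: (-19.578,-7.778) -> (-19.578,4.022) [heading=90, draw]
  LT 135: heading 90 -> 225
  RT 180: heading 225 -> 45
  -- iteration 3/5 --
  RT 45: heading 45 -> 0
  FD 11.8: (-19.578,4.022) -> (-7.778,4.022) [heading=0, draw]
  LT 135: heading 0 -> 135
  RT 180: heading 135 -> 315
  -- iteration 4/5 --
  RT 45: heading 315 -> 270
  FD 11.8: (-7.778,4.022) -> (-7.778,-7.778) [heading=270, draw]
  LT 135: heading 270 -> 45
  RT 180: heading 45 -> 225
  -- iteration 5/5 --
  RT 45: heading 225 -> 180
  FD 11.8: (-7.778,-7.778) -> (-19.578,-7.778) [heading=180, draw]
  LT 135: heading 180 -> 315
  RT 180: heading 315 -> 135
]
FD 6.5: (-19.578,-7.778) -> (-24.174,-3.182) [heading=135, draw]
RT 90: heading 135 -> 45
FD 14.1: (-24.174,-3.182) -> (-14.204,6.788) [heading=45, draw]
RT 90: heading 45 -> 315
Final: pos=(-14.204,6.788), heading=315, 8 segment(s) drawn
Segments drawn: 8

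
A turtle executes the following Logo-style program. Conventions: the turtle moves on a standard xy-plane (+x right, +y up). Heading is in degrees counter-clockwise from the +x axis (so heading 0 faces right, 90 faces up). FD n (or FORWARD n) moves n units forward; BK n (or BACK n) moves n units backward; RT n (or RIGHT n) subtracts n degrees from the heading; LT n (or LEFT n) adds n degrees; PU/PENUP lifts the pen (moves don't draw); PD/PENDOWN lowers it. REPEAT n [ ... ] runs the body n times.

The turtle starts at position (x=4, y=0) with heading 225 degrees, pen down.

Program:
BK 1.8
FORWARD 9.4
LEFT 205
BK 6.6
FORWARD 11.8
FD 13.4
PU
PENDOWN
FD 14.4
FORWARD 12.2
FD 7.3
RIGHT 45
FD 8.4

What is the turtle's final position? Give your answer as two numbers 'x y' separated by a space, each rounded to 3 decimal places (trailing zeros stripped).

Answer: 24.195 47.51

Derivation:
Executing turtle program step by step:
Start: pos=(4,0), heading=225, pen down
BK 1.8: (4,0) -> (5.273,1.273) [heading=225, draw]
FD 9.4: (5.273,1.273) -> (-1.374,-5.374) [heading=225, draw]
LT 205: heading 225 -> 70
BK 6.6: (-1.374,-5.374) -> (-3.631,-11.576) [heading=70, draw]
FD 11.8: (-3.631,-11.576) -> (0.404,-0.488) [heading=70, draw]
FD 13.4: (0.404,-0.488) -> (4.988,12.104) [heading=70, draw]
PU: pen up
PD: pen down
FD 14.4: (4.988,12.104) -> (9.913,25.636) [heading=70, draw]
FD 12.2: (9.913,25.636) -> (14.085,37.1) [heading=70, draw]
FD 7.3: (14.085,37.1) -> (16.582,43.96) [heading=70, draw]
RT 45: heading 70 -> 25
FD 8.4: (16.582,43.96) -> (24.195,47.51) [heading=25, draw]
Final: pos=(24.195,47.51), heading=25, 9 segment(s) drawn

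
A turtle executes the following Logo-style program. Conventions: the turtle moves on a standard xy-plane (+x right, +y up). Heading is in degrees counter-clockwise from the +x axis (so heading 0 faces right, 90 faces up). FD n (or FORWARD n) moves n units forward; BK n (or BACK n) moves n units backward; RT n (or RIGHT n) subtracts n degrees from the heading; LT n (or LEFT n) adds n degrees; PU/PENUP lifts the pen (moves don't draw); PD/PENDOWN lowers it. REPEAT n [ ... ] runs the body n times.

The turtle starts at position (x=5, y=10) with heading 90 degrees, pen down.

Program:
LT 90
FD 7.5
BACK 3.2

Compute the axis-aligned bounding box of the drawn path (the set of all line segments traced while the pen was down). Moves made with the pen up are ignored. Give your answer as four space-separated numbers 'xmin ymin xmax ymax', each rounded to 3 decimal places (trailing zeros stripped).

Answer: -2.5 10 5 10

Derivation:
Executing turtle program step by step:
Start: pos=(5,10), heading=90, pen down
LT 90: heading 90 -> 180
FD 7.5: (5,10) -> (-2.5,10) [heading=180, draw]
BK 3.2: (-2.5,10) -> (0.7,10) [heading=180, draw]
Final: pos=(0.7,10), heading=180, 2 segment(s) drawn

Segment endpoints: x in {-2.5, 0.7, 5}, y in {10, 10}
xmin=-2.5, ymin=10, xmax=5, ymax=10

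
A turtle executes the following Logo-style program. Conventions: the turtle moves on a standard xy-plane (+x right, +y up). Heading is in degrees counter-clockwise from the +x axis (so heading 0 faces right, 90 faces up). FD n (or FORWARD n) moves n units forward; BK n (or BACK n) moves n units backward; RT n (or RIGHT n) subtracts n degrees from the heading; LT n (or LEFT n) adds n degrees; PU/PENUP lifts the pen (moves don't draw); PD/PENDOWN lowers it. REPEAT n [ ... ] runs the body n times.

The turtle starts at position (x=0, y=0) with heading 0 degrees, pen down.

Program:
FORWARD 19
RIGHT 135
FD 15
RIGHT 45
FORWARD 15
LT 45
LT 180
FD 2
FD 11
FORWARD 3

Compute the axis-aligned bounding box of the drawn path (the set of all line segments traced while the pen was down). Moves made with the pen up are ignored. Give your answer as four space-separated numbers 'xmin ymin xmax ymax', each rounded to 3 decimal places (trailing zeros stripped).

Answer: -6.607 -10.607 19 0.707

Derivation:
Executing turtle program step by step:
Start: pos=(0,0), heading=0, pen down
FD 19: (0,0) -> (19,0) [heading=0, draw]
RT 135: heading 0 -> 225
FD 15: (19,0) -> (8.393,-10.607) [heading=225, draw]
RT 45: heading 225 -> 180
FD 15: (8.393,-10.607) -> (-6.607,-10.607) [heading=180, draw]
LT 45: heading 180 -> 225
LT 180: heading 225 -> 45
FD 2: (-6.607,-10.607) -> (-5.192,-9.192) [heading=45, draw]
FD 11: (-5.192,-9.192) -> (2.586,-1.414) [heading=45, draw]
FD 3: (2.586,-1.414) -> (4.707,0.707) [heading=45, draw]
Final: pos=(4.707,0.707), heading=45, 6 segment(s) drawn

Segment endpoints: x in {-6.607, -5.192, 0, 2.586, 4.707, 8.393, 19}, y in {-10.607, -10.607, -9.192, -1.414, 0, 0.707}
xmin=-6.607, ymin=-10.607, xmax=19, ymax=0.707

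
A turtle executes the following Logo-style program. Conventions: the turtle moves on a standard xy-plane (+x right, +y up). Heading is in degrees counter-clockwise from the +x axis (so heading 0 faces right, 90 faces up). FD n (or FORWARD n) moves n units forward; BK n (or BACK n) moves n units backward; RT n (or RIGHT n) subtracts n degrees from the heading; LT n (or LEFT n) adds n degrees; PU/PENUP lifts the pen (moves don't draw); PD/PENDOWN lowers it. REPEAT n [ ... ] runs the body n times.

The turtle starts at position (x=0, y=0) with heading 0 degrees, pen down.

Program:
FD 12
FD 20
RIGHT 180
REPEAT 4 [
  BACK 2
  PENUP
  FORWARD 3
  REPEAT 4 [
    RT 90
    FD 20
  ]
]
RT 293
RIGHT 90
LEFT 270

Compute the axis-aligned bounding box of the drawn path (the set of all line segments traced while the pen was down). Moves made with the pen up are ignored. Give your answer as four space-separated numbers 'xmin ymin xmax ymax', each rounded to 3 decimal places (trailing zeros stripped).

Executing turtle program step by step:
Start: pos=(0,0), heading=0, pen down
FD 12: (0,0) -> (12,0) [heading=0, draw]
FD 20: (12,0) -> (32,0) [heading=0, draw]
RT 180: heading 0 -> 180
REPEAT 4 [
  -- iteration 1/4 --
  BK 2: (32,0) -> (34,0) [heading=180, draw]
  PU: pen up
  FD 3: (34,0) -> (31,0) [heading=180, move]
  REPEAT 4 [
    -- iteration 1/4 --
    RT 90: heading 180 -> 90
    FD 20: (31,0) -> (31,20) [heading=90, move]
    -- iteration 2/4 --
    RT 90: heading 90 -> 0
    FD 20: (31,20) -> (51,20) [heading=0, move]
    -- iteration 3/4 --
    RT 90: heading 0 -> 270
    FD 20: (51,20) -> (51,0) [heading=270, move]
    -- iteration 4/4 --
    RT 90: heading 270 -> 180
    FD 20: (51,0) -> (31,0) [heading=180, move]
  ]
  -- iteration 2/4 --
  BK 2: (31,0) -> (33,0) [heading=180, move]
  PU: pen up
  FD 3: (33,0) -> (30,0) [heading=180, move]
  REPEAT 4 [
    -- iteration 1/4 --
    RT 90: heading 180 -> 90
    FD 20: (30,0) -> (30,20) [heading=90, move]
    -- iteration 2/4 --
    RT 90: heading 90 -> 0
    FD 20: (30,20) -> (50,20) [heading=0, move]
    -- iteration 3/4 --
    RT 90: heading 0 -> 270
    FD 20: (50,20) -> (50,0) [heading=270, move]
    -- iteration 4/4 --
    RT 90: heading 270 -> 180
    FD 20: (50,0) -> (30,0) [heading=180, move]
  ]
  -- iteration 3/4 --
  BK 2: (30,0) -> (32,0) [heading=180, move]
  PU: pen up
  FD 3: (32,0) -> (29,0) [heading=180, move]
  REPEAT 4 [
    -- iteration 1/4 --
    RT 90: heading 180 -> 90
    FD 20: (29,0) -> (29,20) [heading=90, move]
    -- iteration 2/4 --
    RT 90: heading 90 -> 0
    FD 20: (29,20) -> (49,20) [heading=0, move]
    -- iteration 3/4 --
    RT 90: heading 0 -> 270
    FD 20: (49,20) -> (49,0) [heading=270, move]
    -- iteration 4/4 --
    RT 90: heading 270 -> 180
    FD 20: (49,0) -> (29,0) [heading=180, move]
  ]
  -- iteration 4/4 --
  BK 2: (29,0) -> (31,0) [heading=180, move]
  PU: pen up
  FD 3: (31,0) -> (28,0) [heading=180, move]
  REPEAT 4 [
    -- iteration 1/4 --
    RT 90: heading 180 -> 90
    FD 20: (28,0) -> (28,20) [heading=90, move]
    -- iteration 2/4 --
    RT 90: heading 90 -> 0
    FD 20: (28,20) -> (48,20) [heading=0, move]
    -- iteration 3/4 --
    RT 90: heading 0 -> 270
    FD 20: (48,20) -> (48,0) [heading=270, move]
    -- iteration 4/4 --
    RT 90: heading 270 -> 180
    FD 20: (48,0) -> (28,0) [heading=180, move]
  ]
]
RT 293: heading 180 -> 247
RT 90: heading 247 -> 157
LT 270: heading 157 -> 67
Final: pos=(28,0), heading=67, 3 segment(s) drawn

Segment endpoints: x in {0, 12, 32, 34}, y in {0, 0}
xmin=0, ymin=0, xmax=34, ymax=0

Answer: 0 0 34 0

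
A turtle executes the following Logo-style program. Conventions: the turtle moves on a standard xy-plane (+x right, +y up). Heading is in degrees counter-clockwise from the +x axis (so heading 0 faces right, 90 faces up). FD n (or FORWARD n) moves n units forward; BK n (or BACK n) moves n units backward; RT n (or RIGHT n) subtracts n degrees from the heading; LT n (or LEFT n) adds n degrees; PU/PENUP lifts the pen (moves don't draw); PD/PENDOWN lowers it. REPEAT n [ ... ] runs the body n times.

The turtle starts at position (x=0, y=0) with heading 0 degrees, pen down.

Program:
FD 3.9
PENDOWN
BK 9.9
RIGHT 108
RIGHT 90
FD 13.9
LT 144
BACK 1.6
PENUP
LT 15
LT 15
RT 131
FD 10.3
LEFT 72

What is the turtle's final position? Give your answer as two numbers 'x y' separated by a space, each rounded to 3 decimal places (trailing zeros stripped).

Answer: -29.495 1.237

Derivation:
Executing turtle program step by step:
Start: pos=(0,0), heading=0, pen down
FD 3.9: (0,0) -> (3.9,0) [heading=0, draw]
PD: pen down
BK 9.9: (3.9,0) -> (-6,0) [heading=0, draw]
RT 108: heading 0 -> 252
RT 90: heading 252 -> 162
FD 13.9: (-6,0) -> (-19.22,4.295) [heading=162, draw]
LT 144: heading 162 -> 306
BK 1.6: (-19.22,4.295) -> (-20.16,5.59) [heading=306, draw]
PU: pen up
LT 15: heading 306 -> 321
LT 15: heading 321 -> 336
RT 131: heading 336 -> 205
FD 10.3: (-20.16,5.59) -> (-29.495,1.237) [heading=205, move]
LT 72: heading 205 -> 277
Final: pos=(-29.495,1.237), heading=277, 4 segment(s) drawn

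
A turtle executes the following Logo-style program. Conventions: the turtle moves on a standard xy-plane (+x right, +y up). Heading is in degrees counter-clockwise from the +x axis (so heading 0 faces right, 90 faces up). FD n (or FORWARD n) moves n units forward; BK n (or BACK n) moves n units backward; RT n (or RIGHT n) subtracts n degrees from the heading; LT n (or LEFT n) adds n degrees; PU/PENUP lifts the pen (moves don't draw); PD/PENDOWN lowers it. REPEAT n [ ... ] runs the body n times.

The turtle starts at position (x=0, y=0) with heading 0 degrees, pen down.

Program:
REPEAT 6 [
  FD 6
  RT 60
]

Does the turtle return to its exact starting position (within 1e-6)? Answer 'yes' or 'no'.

Executing turtle program step by step:
Start: pos=(0,0), heading=0, pen down
REPEAT 6 [
  -- iteration 1/6 --
  FD 6: (0,0) -> (6,0) [heading=0, draw]
  RT 60: heading 0 -> 300
  -- iteration 2/6 --
  FD 6: (6,0) -> (9,-5.196) [heading=300, draw]
  RT 60: heading 300 -> 240
  -- iteration 3/6 --
  FD 6: (9,-5.196) -> (6,-10.392) [heading=240, draw]
  RT 60: heading 240 -> 180
  -- iteration 4/6 --
  FD 6: (6,-10.392) -> (0,-10.392) [heading=180, draw]
  RT 60: heading 180 -> 120
  -- iteration 5/6 --
  FD 6: (0,-10.392) -> (-3,-5.196) [heading=120, draw]
  RT 60: heading 120 -> 60
  -- iteration 6/6 --
  FD 6: (-3,-5.196) -> (0,0) [heading=60, draw]
  RT 60: heading 60 -> 0
]
Final: pos=(0,0), heading=0, 6 segment(s) drawn

Start position: (0, 0)
Final position: (0, 0)
Distance = 0; < 1e-6 -> CLOSED

Answer: yes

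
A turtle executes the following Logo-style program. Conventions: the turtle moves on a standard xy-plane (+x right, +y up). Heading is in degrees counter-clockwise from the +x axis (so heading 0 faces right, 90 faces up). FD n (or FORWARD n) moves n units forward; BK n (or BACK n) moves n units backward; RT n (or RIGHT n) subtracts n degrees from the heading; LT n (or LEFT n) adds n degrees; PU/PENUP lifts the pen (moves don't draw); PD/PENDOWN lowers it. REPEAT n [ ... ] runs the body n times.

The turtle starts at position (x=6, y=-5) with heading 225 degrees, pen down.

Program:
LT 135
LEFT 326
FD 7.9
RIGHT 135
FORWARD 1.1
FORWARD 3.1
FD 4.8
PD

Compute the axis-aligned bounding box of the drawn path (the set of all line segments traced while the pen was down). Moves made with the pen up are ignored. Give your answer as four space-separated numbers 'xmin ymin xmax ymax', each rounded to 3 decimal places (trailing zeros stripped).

Executing turtle program step by step:
Start: pos=(6,-5), heading=225, pen down
LT 135: heading 225 -> 0
LT 326: heading 0 -> 326
FD 7.9: (6,-5) -> (12.549,-9.418) [heading=326, draw]
RT 135: heading 326 -> 191
FD 1.1: (12.549,-9.418) -> (11.47,-9.628) [heading=191, draw]
FD 3.1: (11.47,-9.628) -> (8.427,-10.219) [heading=191, draw]
FD 4.8: (8.427,-10.219) -> (3.715,-11.135) [heading=191, draw]
PD: pen down
Final: pos=(3.715,-11.135), heading=191, 4 segment(s) drawn

Segment endpoints: x in {3.715, 6, 8.427, 11.47, 12.549}, y in {-11.135, -10.219, -9.628, -9.418, -5}
xmin=3.715, ymin=-11.135, xmax=12.549, ymax=-5

Answer: 3.715 -11.135 12.549 -5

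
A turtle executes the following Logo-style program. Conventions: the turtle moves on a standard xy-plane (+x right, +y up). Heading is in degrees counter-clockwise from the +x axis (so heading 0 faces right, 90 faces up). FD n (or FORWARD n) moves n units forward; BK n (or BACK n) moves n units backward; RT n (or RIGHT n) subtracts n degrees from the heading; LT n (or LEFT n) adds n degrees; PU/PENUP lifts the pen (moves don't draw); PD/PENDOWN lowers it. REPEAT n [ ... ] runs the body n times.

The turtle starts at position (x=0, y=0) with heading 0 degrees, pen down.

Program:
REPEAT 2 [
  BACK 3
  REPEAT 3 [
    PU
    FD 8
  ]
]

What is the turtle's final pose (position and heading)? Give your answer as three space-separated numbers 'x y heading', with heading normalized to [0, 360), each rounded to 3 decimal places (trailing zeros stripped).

Executing turtle program step by step:
Start: pos=(0,0), heading=0, pen down
REPEAT 2 [
  -- iteration 1/2 --
  BK 3: (0,0) -> (-3,0) [heading=0, draw]
  REPEAT 3 [
    -- iteration 1/3 --
    PU: pen up
    FD 8: (-3,0) -> (5,0) [heading=0, move]
    -- iteration 2/3 --
    PU: pen up
    FD 8: (5,0) -> (13,0) [heading=0, move]
    -- iteration 3/3 --
    PU: pen up
    FD 8: (13,0) -> (21,0) [heading=0, move]
  ]
  -- iteration 2/2 --
  BK 3: (21,0) -> (18,0) [heading=0, move]
  REPEAT 3 [
    -- iteration 1/3 --
    PU: pen up
    FD 8: (18,0) -> (26,0) [heading=0, move]
    -- iteration 2/3 --
    PU: pen up
    FD 8: (26,0) -> (34,0) [heading=0, move]
    -- iteration 3/3 --
    PU: pen up
    FD 8: (34,0) -> (42,0) [heading=0, move]
  ]
]
Final: pos=(42,0), heading=0, 1 segment(s) drawn

Answer: 42 0 0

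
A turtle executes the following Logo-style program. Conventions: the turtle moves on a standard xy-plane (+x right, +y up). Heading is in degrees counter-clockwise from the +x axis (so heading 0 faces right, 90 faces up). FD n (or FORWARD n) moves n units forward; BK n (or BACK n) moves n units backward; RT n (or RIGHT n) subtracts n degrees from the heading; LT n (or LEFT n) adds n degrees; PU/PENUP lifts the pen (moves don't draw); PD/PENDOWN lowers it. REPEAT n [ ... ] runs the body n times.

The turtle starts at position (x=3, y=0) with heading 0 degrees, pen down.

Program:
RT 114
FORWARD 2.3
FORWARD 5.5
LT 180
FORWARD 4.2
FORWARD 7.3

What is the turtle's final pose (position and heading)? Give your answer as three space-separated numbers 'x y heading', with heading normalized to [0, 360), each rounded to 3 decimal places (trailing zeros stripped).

Answer: 4.505 3.38 66

Derivation:
Executing turtle program step by step:
Start: pos=(3,0), heading=0, pen down
RT 114: heading 0 -> 246
FD 2.3: (3,0) -> (2.065,-2.101) [heading=246, draw]
FD 5.5: (2.065,-2.101) -> (-0.173,-7.126) [heading=246, draw]
LT 180: heading 246 -> 66
FD 4.2: (-0.173,-7.126) -> (1.536,-3.289) [heading=66, draw]
FD 7.3: (1.536,-3.289) -> (4.505,3.38) [heading=66, draw]
Final: pos=(4.505,3.38), heading=66, 4 segment(s) drawn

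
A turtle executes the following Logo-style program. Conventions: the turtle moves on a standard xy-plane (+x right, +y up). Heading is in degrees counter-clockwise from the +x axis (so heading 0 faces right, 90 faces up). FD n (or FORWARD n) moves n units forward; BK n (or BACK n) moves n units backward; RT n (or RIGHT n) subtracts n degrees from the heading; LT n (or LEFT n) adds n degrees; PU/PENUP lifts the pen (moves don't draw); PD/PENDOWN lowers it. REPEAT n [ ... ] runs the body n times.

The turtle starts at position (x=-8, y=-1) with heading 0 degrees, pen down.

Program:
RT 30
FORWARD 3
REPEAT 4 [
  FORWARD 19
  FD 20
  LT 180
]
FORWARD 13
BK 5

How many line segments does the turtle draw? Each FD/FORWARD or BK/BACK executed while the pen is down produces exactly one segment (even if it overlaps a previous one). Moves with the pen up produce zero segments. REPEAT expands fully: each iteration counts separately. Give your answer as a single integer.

Answer: 11

Derivation:
Executing turtle program step by step:
Start: pos=(-8,-1), heading=0, pen down
RT 30: heading 0 -> 330
FD 3: (-8,-1) -> (-5.402,-2.5) [heading=330, draw]
REPEAT 4 [
  -- iteration 1/4 --
  FD 19: (-5.402,-2.5) -> (11.053,-12) [heading=330, draw]
  FD 20: (11.053,-12) -> (28.373,-22) [heading=330, draw]
  LT 180: heading 330 -> 150
  -- iteration 2/4 --
  FD 19: (28.373,-22) -> (11.919,-12.5) [heading=150, draw]
  FD 20: (11.919,-12.5) -> (-5.402,-2.5) [heading=150, draw]
  LT 180: heading 150 -> 330
  -- iteration 3/4 --
  FD 19: (-5.402,-2.5) -> (11.053,-12) [heading=330, draw]
  FD 20: (11.053,-12) -> (28.373,-22) [heading=330, draw]
  LT 180: heading 330 -> 150
  -- iteration 4/4 --
  FD 19: (28.373,-22) -> (11.919,-12.5) [heading=150, draw]
  FD 20: (11.919,-12.5) -> (-5.402,-2.5) [heading=150, draw]
  LT 180: heading 150 -> 330
]
FD 13: (-5.402,-2.5) -> (5.856,-9) [heading=330, draw]
BK 5: (5.856,-9) -> (1.526,-6.5) [heading=330, draw]
Final: pos=(1.526,-6.5), heading=330, 11 segment(s) drawn
Segments drawn: 11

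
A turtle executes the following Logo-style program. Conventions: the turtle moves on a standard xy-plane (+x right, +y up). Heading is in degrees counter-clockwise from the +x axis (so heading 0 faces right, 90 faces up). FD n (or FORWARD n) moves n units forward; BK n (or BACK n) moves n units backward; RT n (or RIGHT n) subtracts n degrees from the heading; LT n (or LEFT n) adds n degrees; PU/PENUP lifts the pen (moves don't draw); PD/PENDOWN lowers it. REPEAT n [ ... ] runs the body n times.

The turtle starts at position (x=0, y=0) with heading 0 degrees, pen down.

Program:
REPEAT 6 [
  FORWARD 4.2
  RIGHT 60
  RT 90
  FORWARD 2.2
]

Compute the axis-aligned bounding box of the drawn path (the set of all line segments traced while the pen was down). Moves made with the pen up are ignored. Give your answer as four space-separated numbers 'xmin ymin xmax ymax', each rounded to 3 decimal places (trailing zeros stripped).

Answer: -1.343 -4.057 4.2 2.343

Derivation:
Executing turtle program step by step:
Start: pos=(0,0), heading=0, pen down
REPEAT 6 [
  -- iteration 1/6 --
  FD 4.2: (0,0) -> (4.2,0) [heading=0, draw]
  RT 60: heading 0 -> 300
  RT 90: heading 300 -> 210
  FD 2.2: (4.2,0) -> (2.295,-1.1) [heading=210, draw]
  -- iteration 2/6 --
  FD 4.2: (2.295,-1.1) -> (-1.343,-3.2) [heading=210, draw]
  RT 60: heading 210 -> 150
  RT 90: heading 150 -> 60
  FD 2.2: (-1.343,-3.2) -> (-0.243,-1.295) [heading=60, draw]
  -- iteration 3/6 --
  FD 4.2: (-0.243,-1.295) -> (1.857,2.343) [heading=60, draw]
  RT 60: heading 60 -> 0
  RT 90: heading 0 -> 270
  FD 2.2: (1.857,2.343) -> (1.857,0.143) [heading=270, draw]
  -- iteration 4/6 --
  FD 4.2: (1.857,0.143) -> (1.857,-4.057) [heading=270, draw]
  RT 60: heading 270 -> 210
  RT 90: heading 210 -> 120
  FD 2.2: (1.857,-4.057) -> (0.757,-2.152) [heading=120, draw]
  -- iteration 5/6 --
  FD 4.2: (0.757,-2.152) -> (-1.343,1.485) [heading=120, draw]
  RT 60: heading 120 -> 60
  RT 90: heading 60 -> 330
  FD 2.2: (-1.343,1.485) -> (0.563,0.385) [heading=330, draw]
  -- iteration 6/6 --
  FD 4.2: (0.563,0.385) -> (4.2,-1.715) [heading=330, draw]
  RT 60: heading 330 -> 270
  RT 90: heading 270 -> 180
  FD 2.2: (4.2,-1.715) -> (2,-1.715) [heading=180, draw]
]
Final: pos=(2,-1.715), heading=180, 12 segment(s) drawn

Segment endpoints: x in {-1.343, -1.343, -0.243, 0, 0.563, 0.757, 1.857, 1.857, 1.857, 2, 2.295, 4.2, 4.2}, y in {-4.057, -3.2, -2.152, -1.715, -1.715, -1.295, -1.1, 0, 0.143, 0.385, 1.485, 2.343}
xmin=-1.343, ymin=-4.057, xmax=4.2, ymax=2.343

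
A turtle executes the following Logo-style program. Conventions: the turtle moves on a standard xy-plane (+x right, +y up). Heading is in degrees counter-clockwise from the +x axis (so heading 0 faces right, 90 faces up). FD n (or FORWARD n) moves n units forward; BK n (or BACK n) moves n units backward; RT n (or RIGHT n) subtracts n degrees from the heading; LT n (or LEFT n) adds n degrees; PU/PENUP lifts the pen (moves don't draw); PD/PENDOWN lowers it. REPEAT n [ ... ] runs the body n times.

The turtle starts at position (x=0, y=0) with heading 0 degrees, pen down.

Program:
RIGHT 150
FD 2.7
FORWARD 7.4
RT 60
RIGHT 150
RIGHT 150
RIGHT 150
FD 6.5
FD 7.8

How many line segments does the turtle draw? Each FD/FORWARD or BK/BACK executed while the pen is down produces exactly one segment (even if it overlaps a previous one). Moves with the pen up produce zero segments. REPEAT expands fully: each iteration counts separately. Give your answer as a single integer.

Answer: 4

Derivation:
Executing turtle program step by step:
Start: pos=(0,0), heading=0, pen down
RT 150: heading 0 -> 210
FD 2.7: (0,0) -> (-2.338,-1.35) [heading=210, draw]
FD 7.4: (-2.338,-1.35) -> (-8.747,-5.05) [heading=210, draw]
RT 60: heading 210 -> 150
RT 150: heading 150 -> 0
RT 150: heading 0 -> 210
RT 150: heading 210 -> 60
FD 6.5: (-8.747,-5.05) -> (-5.497,0.579) [heading=60, draw]
FD 7.8: (-5.497,0.579) -> (-1.597,7.334) [heading=60, draw]
Final: pos=(-1.597,7.334), heading=60, 4 segment(s) drawn
Segments drawn: 4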